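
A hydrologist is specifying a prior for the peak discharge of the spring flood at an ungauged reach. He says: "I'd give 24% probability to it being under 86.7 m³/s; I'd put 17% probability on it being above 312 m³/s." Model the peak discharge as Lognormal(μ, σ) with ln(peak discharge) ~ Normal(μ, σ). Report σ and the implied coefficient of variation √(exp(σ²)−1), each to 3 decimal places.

σ ≈ 0.771, CV ≈ 0.901

If T ~ Lognormal(μ,σ) then ln T ~ Normal(μ,σ), so the p-quantile of ln T is μ + z_p·σ.
ln(86.7) = 4.462 and ln(312) = 5.743; z_{0.24} = -0.7063, z_{0.83} = 0.9542.
σ = (5.743 − 4.462)/(0.9542 − (-0.7063)) = 0.771.
μ = 4.462 − (-0.7063)·0.771 = 5.007.
CV = √(exp(σ²)−1) = √(exp(0.5947)−1) = 0.901.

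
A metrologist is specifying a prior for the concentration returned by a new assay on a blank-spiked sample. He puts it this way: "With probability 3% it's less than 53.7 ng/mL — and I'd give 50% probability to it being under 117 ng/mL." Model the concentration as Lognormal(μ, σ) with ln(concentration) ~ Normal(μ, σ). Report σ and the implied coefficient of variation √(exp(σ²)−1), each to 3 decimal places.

If T ~ Lognormal(μ,σ) then ln T ~ Normal(μ,σ), so the p-quantile of ln T is μ + z_p·σ.
ln(53.7) = 3.983 and ln(117) = 4.762; z_{0.03} = -1.881, z_{0.5} = 0.
σ = (4.762 − 3.983)/(0 − (-1.881)) = 0.414.
μ = 3.983 − (-1.881)·0.414 = 4.762.
CV = √(exp(σ²)−1) = √(exp(0.1714)−1) = 0.432.

σ ≈ 0.414, CV ≈ 0.432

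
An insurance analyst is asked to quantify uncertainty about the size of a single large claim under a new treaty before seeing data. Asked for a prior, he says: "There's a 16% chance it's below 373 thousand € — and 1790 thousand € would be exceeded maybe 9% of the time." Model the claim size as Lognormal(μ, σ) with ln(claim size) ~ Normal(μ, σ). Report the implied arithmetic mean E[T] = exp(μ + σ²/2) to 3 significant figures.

If T ~ Lognormal(μ,σ) then ln T ~ Normal(μ,σ), so the p-quantile of ln T is μ + z_p·σ.
ln(373) = 5.922 and ln(1790) = 7.49; z_{0.16} = -0.9945, z_{0.91} = 1.341.
σ = (7.49 − 5.922)/(1.341 − (-0.9945)) = 0.672.
μ = 5.922 − (-0.9945)·0.672 = 6.589.
E[T] = exp(μ + σ²/2) = exp(6.589 + 0.2255) = 911 thousand €.

E[T] ≈ 911 thousand €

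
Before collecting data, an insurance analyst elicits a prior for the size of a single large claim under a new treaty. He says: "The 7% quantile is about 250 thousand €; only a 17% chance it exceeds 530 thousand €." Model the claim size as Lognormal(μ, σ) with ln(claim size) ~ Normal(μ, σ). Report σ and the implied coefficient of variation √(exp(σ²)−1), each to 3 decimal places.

If T ~ Lognormal(μ,σ) then ln T ~ Normal(μ,σ), so the p-quantile of ln T is μ + z_p·σ.
ln(250) = 5.521 and ln(530) = 6.273; z_{0.07} = -1.476, z_{0.83} = 0.9542.
σ = (6.273 − 5.521)/(0.9542 − (-1.476)) = 0.309.
μ = 5.521 − (-1.476)·0.309 = 5.978.
CV = √(exp(σ²)−1) = √(exp(0.0956)−1) = 0.317.

σ ≈ 0.309, CV ≈ 0.317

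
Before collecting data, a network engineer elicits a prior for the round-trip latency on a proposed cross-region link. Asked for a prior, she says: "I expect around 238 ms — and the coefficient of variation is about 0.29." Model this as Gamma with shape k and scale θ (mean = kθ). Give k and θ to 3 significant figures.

For Gamma(k, scale θ): mean = kθ, variance = kθ², so CV = 1/√k.
CV = 0.29, hence k = 1/CV² = 11.9.
Then θ = mean/k = 238/11.9 = 20.

k ≈ 11.9, θ ≈ 20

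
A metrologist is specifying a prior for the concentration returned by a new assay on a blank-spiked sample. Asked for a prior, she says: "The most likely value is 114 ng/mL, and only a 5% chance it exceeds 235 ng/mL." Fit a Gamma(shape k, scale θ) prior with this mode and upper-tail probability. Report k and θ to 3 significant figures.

Gamma(k,θ) with k>1 has mode (k−1)θ, so θ = 114/(k−1).
Need P(X < 235) = 0.95 with θ tied to k this way. Start at k = 2, θ = 114: P(X<235) ≈ 0.610.
Too low — raise k to concentrate. Iterating converges to k ≈ 6.29.
Then θ = 114/(6.29−1) ≈ 21.6.

k ≈ 6.29, θ ≈ 21.6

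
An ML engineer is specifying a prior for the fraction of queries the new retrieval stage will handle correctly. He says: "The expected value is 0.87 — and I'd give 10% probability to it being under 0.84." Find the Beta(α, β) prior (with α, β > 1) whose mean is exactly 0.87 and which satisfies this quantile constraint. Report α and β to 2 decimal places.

With mean 0.87 fixed, write α = 0.87s, β = 0.13s where s = α+β.
Need P(θ < 0.84) = 0.1 under Beta(0.87s, 0.13s). Normal approximation: (q−m)/√(m(1−m)/s) ≈ z_{0.1} = -1.28, so s ≈ 0.87·0.13·(-1.28)²/(0.84−0.87)² = 206.4.
At s = 206.4: P(θ<0.84) ≈ 0.104. Adjusting to match 0.1 gives s ≈ 215.20.
So α = 0.87·215.20 ≈ 187.22, β = 0.13·215.20 ≈ 27.98.

α ≈ 187.22, β ≈ 27.98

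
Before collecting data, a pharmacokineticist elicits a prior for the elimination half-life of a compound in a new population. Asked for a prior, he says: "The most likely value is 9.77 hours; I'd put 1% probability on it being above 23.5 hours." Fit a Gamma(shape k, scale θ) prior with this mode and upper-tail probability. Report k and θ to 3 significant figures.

k ≈ 7.14, θ ≈ 1.59

Gamma(k,θ) with k>1 has mode (k−1)θ, so θ = 9.77/(k−1).
Need P(X < 23.5) = 0.99 with θ tied to k this way. Start at k = 2, θ = 9.77: P(X<23.5) ≈ 0.693.
Too low — raise k to concentrate. Iterating converges to k ≈ 7.14.
Then θ = 9.77/(7.14−1) ≈ 1.59.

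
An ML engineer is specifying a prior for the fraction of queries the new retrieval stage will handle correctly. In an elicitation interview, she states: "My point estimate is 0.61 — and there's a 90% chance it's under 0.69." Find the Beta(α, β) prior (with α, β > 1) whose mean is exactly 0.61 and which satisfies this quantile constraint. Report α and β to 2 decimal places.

With mean 0.61 fixed, write α = 0.61s, β = 0.39s where s = α+β.
Need P(θ < 0.69) = 0.9 under Beta(0.61s, 0.39s). Normal approximation: (q−m)/√(m(1−m)/s) ≈ z_{0.9} = 1.28, so s ≈ 0.61·0.39·(1.28)²/(0.69−0.61)² = 61.1.
At s = 61.1: P(θ<0.69) ≈ 0.903. Adjusting to match 0.9 gives s ≈ 59.44.
So α = 0.61·59.44 ≈ 36.26, β = 0.39·59.44 ≈ 23.18.

α ≈ 36.26, β ≈ 23.18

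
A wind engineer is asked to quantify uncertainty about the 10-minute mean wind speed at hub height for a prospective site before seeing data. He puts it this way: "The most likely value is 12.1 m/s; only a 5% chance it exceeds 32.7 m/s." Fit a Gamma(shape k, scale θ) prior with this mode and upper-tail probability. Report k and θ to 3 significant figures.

k ≈ 3.72, θ ≈ 4.45

Gamma(k,θ) with k>1 has mode (k−1)θ, so θ = 12.1/(k−1).
Need P(X < 32.7) = 0.95 with θ tied to k this way. Start at k = 2, θ = 12.1: P(X<32.7) ≈ 0.752.
Too low — raise k to concentrate. Iterating converges to k ≈ 3.72.
Then θ = 12.1/(3.72−1) ≈ 4.45.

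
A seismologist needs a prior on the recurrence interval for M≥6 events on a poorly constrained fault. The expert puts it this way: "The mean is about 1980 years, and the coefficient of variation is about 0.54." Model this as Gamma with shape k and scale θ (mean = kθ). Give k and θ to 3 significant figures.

k ≈ 3.43, θ ≈ 577

For Gamma(k, scale θ): mean = kθ, variance = kθ², so CV = 1/√k.
CV = 0.54, hence k = 1/CV² = 3.43.
Then θ = mean/k = 1980/3.43 = 577.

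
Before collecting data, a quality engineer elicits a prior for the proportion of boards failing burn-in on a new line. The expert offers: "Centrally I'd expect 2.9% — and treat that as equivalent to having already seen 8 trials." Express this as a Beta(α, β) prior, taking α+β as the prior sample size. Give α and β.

Under the effective-sample-size interpretation, Beta(α, β) has prior mean α/(α+β) and prior sample size α+β.
So α+β = 8 and α/(α+β) = 0.029, giving α = 0.029·8 = 0.232 and β = 8 − 0.232 = 7.768.

α = 0.232, β = 7.768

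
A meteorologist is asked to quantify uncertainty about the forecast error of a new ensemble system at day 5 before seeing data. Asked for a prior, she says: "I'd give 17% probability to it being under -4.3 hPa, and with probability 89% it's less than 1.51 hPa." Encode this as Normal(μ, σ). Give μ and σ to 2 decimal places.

μ = -1.76, σ = 2.66

The p-quantile of Normal(μ,σ) is μ + z_p·σ, with z_{0.17} = -0.9542 and z_{0.89} = 1.227.
Eliminate σ: μ = (z₂·x₁ − z₁·x₂)/(z₂ − z₁) = (1.227·-4.3 − (-0.9542)·1.51)/2.181 = -1.76.
Then σ = (x₂ − x₁)/(z₂ − z₁) = (1.51 − -4.3)/2.181 = 2.66.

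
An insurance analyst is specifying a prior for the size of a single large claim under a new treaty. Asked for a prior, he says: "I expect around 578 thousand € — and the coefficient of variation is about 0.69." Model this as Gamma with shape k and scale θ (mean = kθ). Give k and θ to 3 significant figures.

For Gamma(k, scale θ): mean = kθ, variance = kθ², so CV = 1/√k.
CV = 0.69, hence k = 1/CV² = 2.1.
Then θ = mean/k = 578/2.1 = 275.

k ≈ 2.1, θ ≈ 275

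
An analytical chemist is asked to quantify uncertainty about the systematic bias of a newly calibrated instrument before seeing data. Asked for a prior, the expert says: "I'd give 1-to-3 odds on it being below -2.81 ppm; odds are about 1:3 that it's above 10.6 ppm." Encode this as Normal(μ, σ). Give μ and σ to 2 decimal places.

μ = 3.90, σ = 9.94

The p-quantile of Normal(μ,σ) is μ + z_p·σ, with z_{0.25} = -0.6745 and z_{0.75} = 0.6745.
Eliminate σ: μ = (z₂·x₁ − z₁·x₂)/(z₂ − z₁) = (0.6745·-2.81 − (-0.6745)·10.6)/1.349 = 3.90.
Then σ = (x₂ − x₁)/(z₂ − z₁) = (10.6 − -2.81)/1.349 = 9.94.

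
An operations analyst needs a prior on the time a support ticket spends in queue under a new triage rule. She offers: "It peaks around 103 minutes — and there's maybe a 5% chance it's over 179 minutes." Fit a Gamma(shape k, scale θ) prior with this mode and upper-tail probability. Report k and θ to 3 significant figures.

k ≈ 10.1, θ ≈ 11.3

Gamma(k,θ) with k>1 has mode (k−1)θ, so θ = 103/(k−1).
Need P(X < 179) = 0.95 with θ tied to k this way. Start at k = 2, θ = 103: P(X<179) ≈ 0.518.
Too low — raise k to concentrate. Iterating converges to k ≈ 10.1.
Then θ = 103/(10.1−1) ≈ 11.3.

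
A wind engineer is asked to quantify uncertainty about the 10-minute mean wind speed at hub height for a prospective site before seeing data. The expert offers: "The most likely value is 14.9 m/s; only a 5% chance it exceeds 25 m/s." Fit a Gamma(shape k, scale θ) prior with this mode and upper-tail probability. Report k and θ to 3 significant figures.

Gamma(k,θ) with k>1 has mode (k−1)θ, so θ = 14.9/(k−1).
Need P(X < 25) = 0.95 with θ tied to k this way. Start at k = 2, θ = 14.9: P(X<25) ≈ 0.500.
Too low — raise k to concentrate. Iterating converges to k ≈ 11.4.
Then θ = 14.9/(11.4−1) ≈ 1.43.

k ≈ 11.4, θ ≈ 1.43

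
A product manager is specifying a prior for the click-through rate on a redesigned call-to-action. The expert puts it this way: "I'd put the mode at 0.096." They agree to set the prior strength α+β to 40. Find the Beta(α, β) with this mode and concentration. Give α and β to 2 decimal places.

α = 4.65, β = 35.35

For α,β > 1 the Beta mode is (α−1)/(α+β−2). With α+β = 40, the mode is (α−1)/38.
Set (α−1)/38 = 0.096 → α = 1 + 0.096·38 = 4.65.
β = 40 − α = 35.35.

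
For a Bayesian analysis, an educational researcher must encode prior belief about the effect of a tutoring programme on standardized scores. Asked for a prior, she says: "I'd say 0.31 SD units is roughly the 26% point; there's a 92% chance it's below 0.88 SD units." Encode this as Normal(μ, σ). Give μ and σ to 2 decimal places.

For Normal(μ,σ), the p-quantile is μ + z_p·σ. Here z_{0.26} = -0.6433, z_{0.92} = 1.405.
So 0.31 = μ − 0.6433σ and 0.88 = μ + 1.405σ.
Subtracting: σ = (0.88 − 0.31)/(1.405 − (-0.6433)) = 0.28.
Then μ = 0.31 − (-0.6433)·0.28 = 0.49.

μ = 0.49, σ = 0.28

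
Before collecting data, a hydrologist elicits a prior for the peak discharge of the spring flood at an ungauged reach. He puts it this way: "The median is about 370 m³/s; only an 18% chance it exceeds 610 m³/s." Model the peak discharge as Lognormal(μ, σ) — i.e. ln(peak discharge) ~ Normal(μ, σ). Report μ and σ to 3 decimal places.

μ ≈ 5.914, σ ≈ 0.546

If T ~ Lognormal(μ,σ) then ln T ~ Normal(μ,σ), so the p-quantile of ln T is μ + z_p·σ.
ln(370) = 5.914 and ln(610) = 6.413; z_{0.5} = 0, z_{0.82} = 0.9154.
σ = (6.413 − 5.914)/(0.9154 − (0)) = 0.546.
μ = 5.914 − (0)·0.546 = 5.914.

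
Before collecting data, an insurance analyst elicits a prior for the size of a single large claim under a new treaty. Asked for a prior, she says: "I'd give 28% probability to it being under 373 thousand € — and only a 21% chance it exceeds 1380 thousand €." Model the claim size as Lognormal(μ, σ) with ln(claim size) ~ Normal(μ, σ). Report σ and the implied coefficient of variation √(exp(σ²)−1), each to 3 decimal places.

If T ~ Lognormal(μ,σ) then ln T ~ Normal(μ,σ), so the p-quantile of ln T is μ + z_p·σ.
ln(373) = 5.922 and ln(1380) = 7.23; z_{0.28} = -0.5828, z_{0.79} = 0.8064.
σ = (7.23 − 5.922)/(0.8064 − (-0.5828)) = 0.942.
μ = 5.922 − (-0.5828)·0.942 = 6.470.
CV = √(exp(σ²)−1) = √(exp(0.8868)−1) = 1.195.

σ ≈ 0.942, CV ≈ 1.195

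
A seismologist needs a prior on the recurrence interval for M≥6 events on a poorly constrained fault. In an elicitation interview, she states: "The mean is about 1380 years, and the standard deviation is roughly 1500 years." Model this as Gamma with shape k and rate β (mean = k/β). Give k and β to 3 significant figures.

For Gamma(k, rate β): mean = k/β, variance = k/β², so CV = 1/√k.
CV = SD/mean = 1500/1380 = 1.087, hence k = 1/CV² = 0.846.
Then β = k/mean = 0.846/1380 = 0.000613.

k ≈ 0.846, β ≈ 0.000613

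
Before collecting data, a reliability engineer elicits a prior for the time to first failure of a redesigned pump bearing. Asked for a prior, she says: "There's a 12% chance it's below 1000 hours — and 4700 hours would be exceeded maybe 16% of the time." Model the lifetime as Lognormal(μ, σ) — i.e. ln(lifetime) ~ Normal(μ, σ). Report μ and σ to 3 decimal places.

μ ≈ 7.746, σ ≈ 0.713

If T ~ Lognormal(μ,σ) then ln T ~ Normal(μ,σ), so the p-quantile of ln T is μ + z_p·σ.
ln(1000) = 6.908 and ln(4700) = 8.455; z_{0.12} = -1.175, z_{0.84} = 0.9945.
σ = (8.455 − 6.908)/(0.9945 − (-1.175)) = 0.713.
μ = 6.908 − (-1.175)·0.713 = 7.746.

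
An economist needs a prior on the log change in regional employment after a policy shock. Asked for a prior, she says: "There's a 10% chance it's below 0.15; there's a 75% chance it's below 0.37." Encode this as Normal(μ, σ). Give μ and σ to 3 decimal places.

The p-quantile of Normal(μ,σ) is μ + z_p·σ, with z_{0.1} = -1.282 and z_{0.75} = 0.6745.
Eliminate σ: μ = (z₂·x₁ − z₁·x₂)/(z₂ − z₁) = (0.6745·0.15 − (-1.282)·0.37)/1.956 = 0.294.
Then σ = (x₂ − x₁)/(z₂ − z₁) = (0.37 − 0.15)/1.956 = 0.112.

μ = 0.294, σ = 0.112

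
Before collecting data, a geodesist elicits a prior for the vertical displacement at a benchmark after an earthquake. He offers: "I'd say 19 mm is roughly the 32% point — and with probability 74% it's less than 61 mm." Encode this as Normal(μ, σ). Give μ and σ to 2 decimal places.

For Normal(μ,σ), the p-quantile is μ + z_p·σ. Here z_{0.32} = -0.4677, z_{0.74} = 0.6433.
So 19 = μ − 0.4677σ and 61 = μ + 0.6433σ.
Subtracting: σ = (61 − 19)/(0.6433 − (-0.4677)) = 37.80.
Then μ = 19 − (-0.4677)·37.80 = 36.68.

μ = 36.68, σ = 37.80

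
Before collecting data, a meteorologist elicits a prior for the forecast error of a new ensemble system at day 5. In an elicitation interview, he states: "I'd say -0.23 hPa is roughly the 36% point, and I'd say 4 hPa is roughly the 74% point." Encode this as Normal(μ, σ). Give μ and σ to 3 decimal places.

μ = 1.284, σ = 4.222

For Normal(μ,σ), the p-quantile is μ + z_p·σ. Here z_{0.36} = -0.3585, z_{0.74} = 0.6433.
So -0.23 = μ − 0.3585σ and 4 = μ + 0.6433σ.
Subtracting: σ = (4 − -0.23)/(0.6433 − (-0.3585)) = 4.222.
Then μ = -0.23 − (-0.3585)·4.222 = 1.284.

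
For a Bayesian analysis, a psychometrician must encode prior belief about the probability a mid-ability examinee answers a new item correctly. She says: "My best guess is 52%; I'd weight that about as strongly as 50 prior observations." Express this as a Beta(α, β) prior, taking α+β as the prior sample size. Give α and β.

Under the effective-sample-size interpretation, Beta(α, β) has prior mean α/(α+β) and prior sample size α+β.
So α+β = 50 and α/(α+β) = 0.52, giving α = 0.52·50 = 26 and β = 50 − 26 = 24.

α = 26, β = 24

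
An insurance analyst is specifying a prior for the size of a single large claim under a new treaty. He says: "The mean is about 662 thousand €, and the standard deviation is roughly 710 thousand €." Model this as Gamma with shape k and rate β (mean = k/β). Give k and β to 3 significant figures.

For Gamma(k, rate β): mean = k/β, variance = k/β², so CV = 1/√k.
CV = SD/mean = 710/662 = 1.073, hence k = 1/CV² = 0.869.
Then β = k/mean = 0.869/662 = 0.00131.

k ≈ 0.869, β ≈ 0.00131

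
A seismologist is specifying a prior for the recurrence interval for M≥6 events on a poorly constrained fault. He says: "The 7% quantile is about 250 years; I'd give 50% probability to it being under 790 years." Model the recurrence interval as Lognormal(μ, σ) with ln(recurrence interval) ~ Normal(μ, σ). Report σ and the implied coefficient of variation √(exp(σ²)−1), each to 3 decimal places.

σ ≈ 0.780, CV ≈ 0.915

If T ~ Lognormal(μ,σ) then ln T ~ Normal(μ,σ), so the p-quantile of ln T is μ + z_p·σ.
ln(250) = 5.521 and ln(790) = 6.672; z_{0.07} = -1.476, z_{0.5} = 0.
σ = (6.672 − 5.521)/(0 − (-1.476)) = 0.780.
μ = 5.521 − (-1.476)·0.780 = 6.672.
CV = √(exp(σ²)−1) = √(exp(0.6078)−1) = 0.915.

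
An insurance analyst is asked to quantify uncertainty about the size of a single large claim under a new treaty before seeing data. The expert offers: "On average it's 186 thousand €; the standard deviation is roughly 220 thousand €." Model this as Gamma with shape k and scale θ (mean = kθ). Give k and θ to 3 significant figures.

For Gamma(k, scale θ): mean = kθ, variance = kθ², so CV = 1/√k.
CV = SD/mean = 220/186 = 1.183, hence k = 1/CV² = 0.715.
Then θ = mean/k = 186/0.715 = 260.

k ≈ 0.715, θ ≈ 260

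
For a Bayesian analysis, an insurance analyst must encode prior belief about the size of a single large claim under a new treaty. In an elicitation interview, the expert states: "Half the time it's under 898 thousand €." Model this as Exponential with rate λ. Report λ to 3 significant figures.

λ ≈ 0.000772

Exponential median = ln 2 / λ, so λ = ln 2 / 898.0 = 0.000772.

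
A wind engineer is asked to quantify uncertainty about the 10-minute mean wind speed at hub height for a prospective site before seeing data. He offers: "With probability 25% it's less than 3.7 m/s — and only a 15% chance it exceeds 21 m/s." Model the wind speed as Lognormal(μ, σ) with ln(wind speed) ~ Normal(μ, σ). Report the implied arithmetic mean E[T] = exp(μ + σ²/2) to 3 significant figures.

If T ~ Lognormal(μ,σ) then ln T ~ Normal(μ,σ), so the p-quantile of ln T is μ + z_p·σ.
ln(3.7) = 1.308 and ln(21) = 3.045; z_{0.25} = -0.6745, z_{0.85} = 1.036.
σ = (3.045 − 1.308)/(1.036 − (-0.6745)) = 1.015.
μ = 1.308 − (-0.6745)·1.015 = 1.993.
E[T] = exp(μ + σ²/2) = exp(1.993 + 0.5149) = 12.3 m/s.

E[T] ≈ 12.3 m/s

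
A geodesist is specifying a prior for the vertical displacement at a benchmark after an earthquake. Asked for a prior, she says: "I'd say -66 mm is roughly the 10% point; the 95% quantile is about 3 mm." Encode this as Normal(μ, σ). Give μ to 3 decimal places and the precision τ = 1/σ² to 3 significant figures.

μ = -35.783, τ = 0.0018

The p-quantile of Normal(μ,σ) is μ + z_p·σ, with z_{0.1} = -1.282 and z_{0.95} = 1.645.
Eliminate σ: μ = (z₂·x₁ − z₁·x₂)/(z₂ − z₁) = (1.645·-66 − (-1.282)·3)/2.926 = -35.783.
Then σ = (x₂ − x₁)/(z₂ − z₁) = (3 − -66)/2.926 = 23.578.
Precision τ = 1/σ² = 1/23.58² = 0.0018.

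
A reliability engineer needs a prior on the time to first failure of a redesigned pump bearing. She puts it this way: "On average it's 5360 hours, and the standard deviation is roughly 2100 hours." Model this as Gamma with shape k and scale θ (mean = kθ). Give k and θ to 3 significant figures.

For Gamma(k, scale θ): mean = kθ, variance = kθ², so CV = 1/√k.
CV = SD/mean = 2100/5360 = 0.3918, hence k = 1/CV² = 6.51.
Then θ = mean/k = 5360/6.51 = 823.

k ≈ 6.51, θ ≈ 823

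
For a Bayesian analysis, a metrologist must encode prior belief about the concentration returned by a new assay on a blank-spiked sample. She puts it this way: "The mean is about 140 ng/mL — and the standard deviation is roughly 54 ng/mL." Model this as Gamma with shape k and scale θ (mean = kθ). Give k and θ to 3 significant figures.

For Gamma(k, scale θ): mean = kθ, variance = kθ², so CV = 1/√k.
CV = SD/mean = 54/140 = 0.3857, hence k = 1/CV² = 6.72.
Then θ = mean/k = 140/6.72 = 20.8.

k ≈ 6.72, θ ≈ 20.8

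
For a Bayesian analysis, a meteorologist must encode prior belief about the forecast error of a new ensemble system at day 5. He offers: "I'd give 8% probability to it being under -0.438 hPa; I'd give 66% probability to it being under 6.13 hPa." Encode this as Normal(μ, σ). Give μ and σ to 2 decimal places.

μ = 4.64, σ = 3.61

The p-quantile of Normal(μ,σ) is μ + z_p·σ, with z_{0.08} = -1.405 and z_{0.66} = 0.4125.
Eliminate σ: μ = (z₂·x₁ − z₁·x₂)/(z₂ − z₁) = (0.4125·-0.438 − (-1.405)·6.13)/1.818 = 4.64.
Then σ = (x₂ − x₁)/(z₂ − z₁) = (6.13 − -0.438)/1.818 = 3.61.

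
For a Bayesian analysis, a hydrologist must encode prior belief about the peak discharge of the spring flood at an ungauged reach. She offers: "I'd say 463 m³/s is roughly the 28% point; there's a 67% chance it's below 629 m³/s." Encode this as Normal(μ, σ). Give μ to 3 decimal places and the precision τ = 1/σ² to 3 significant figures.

μ = 557.599, τ = 3.8e-05

For Normal(μ,σ), the p-quantile is μ + z_p·σ. Here z_{0.28} = -0.5828, z_{0.67} = 0.4399.
So 463 = μ − 0.5828σ and 629 = μ + 0.4399σ.
Subtracting: σ = (629 − 463)/(0.4399 − (-0.5828)) = 162.307.
Then μ = 463 − (-0.5828)·162.307 = 557.599.
Precision τ = 1/σ² = 1/162.3² = 3.8e-05.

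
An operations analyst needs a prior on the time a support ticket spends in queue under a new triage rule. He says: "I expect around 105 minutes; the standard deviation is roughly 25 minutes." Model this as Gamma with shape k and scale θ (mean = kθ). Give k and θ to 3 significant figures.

For Gamma(k, scale θ): mean = kθ, variance = kθ², so CV = 1/√k.
CV = SD/mean = 25/105 = 0.2381, hence k = 1/CV² = 17.6.
Then θ = mean/k = 105/17.6 = 5.95.

k ≈ 17.6, θ ≈ 5.95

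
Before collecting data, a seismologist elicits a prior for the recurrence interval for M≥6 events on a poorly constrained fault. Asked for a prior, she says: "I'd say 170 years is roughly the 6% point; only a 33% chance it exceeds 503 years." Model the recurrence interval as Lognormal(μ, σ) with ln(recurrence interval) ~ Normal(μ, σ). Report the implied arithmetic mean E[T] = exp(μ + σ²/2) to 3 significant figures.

E[T] ≈ 459 years

If T ~ Lognormal(μ,σ) then ln T ~ Normal(μ,σ), so the p-quantile of ln T is μ + z_p·σ.
ln(170) = 5.136 and ln(503) = 6.221; z_{0.06} = -1.555, z_{0.67} = 0.4399.
σ = (6.221 − 5.136)/(0.4399 − (-1.555)) = 0.544.
μ = 5.136 − (-1.555)·0.544 = 5.981.
E[T] = exp(μ + σ²/2) = exp(5.981 + 0.1479) = 459 years.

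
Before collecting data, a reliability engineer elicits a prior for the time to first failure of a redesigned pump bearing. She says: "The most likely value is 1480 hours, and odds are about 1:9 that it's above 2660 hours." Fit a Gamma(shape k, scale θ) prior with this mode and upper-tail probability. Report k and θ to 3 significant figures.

Gamma(k,θ) with k>1 has mode (k−1)θ, so θ = 1480/(k−1).
Need P(X < 2660) = 0.9 with θ tied to k this way. Start at k = 2, θ = 1480: P(X<2660) ≈ 0.536.
Too low — raise k to concentrate. Iterating converges to k ≈ 6.54.
Then θ = 1480/(6.54−1) ≈ 267.

k ≈ 6.54, θ ≈ 267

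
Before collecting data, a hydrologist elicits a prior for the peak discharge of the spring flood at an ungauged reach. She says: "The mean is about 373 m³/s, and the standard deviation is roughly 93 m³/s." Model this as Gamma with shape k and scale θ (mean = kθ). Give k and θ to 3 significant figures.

k ≈ 16.1, θ ≈ 23.2

For Gamma(k, scale θ): mean = kθ, variance = kθ², so CV = 1/√k.
CV = SD/mean = 93/373 = 0.2493, hence k = 1/CV² = 16.1.
Then θ = mean/k = 373/16.1 = 23.2.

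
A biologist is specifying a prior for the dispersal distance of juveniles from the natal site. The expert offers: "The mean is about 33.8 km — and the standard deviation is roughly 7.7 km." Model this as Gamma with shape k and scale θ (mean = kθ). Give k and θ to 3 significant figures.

k ≈ 19.3, θ ≈ 1.75

For Gamma(k, scale θ): mean = kθ, variance = kθ², so CV = 1/√k.
CV = SD/mean = 7.7/33.8 = 0.2278, hence k = 1/CV² = 19.3.
Then θ = mean/k = 33.8/19.3 = 1.75.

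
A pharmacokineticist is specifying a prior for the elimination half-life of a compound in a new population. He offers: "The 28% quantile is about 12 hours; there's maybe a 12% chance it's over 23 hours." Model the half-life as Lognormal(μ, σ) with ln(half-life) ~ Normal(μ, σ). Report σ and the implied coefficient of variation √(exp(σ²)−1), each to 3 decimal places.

If T ~ Lognormal(μ,σ) then ln T ~ Normal(μ,σ), so the p-quantile of ln T is μ + z_p·σ.
ln(12) = 2.485 and ln(23) = 3.135; z_{0.28} = -0.5828, z_{0.88} = 1.175.
σ = (3.135 − 2.485)/(1.175 − (-0.5828)) = 0.370.
μ = 2.485 − (-0.5828)·0.370 = 2.701.
CV = √(exp(σ²)−1) = √(exp(0.1370)−1) = 0.383.

σ ≈ 0.370, CV ≈ 0.383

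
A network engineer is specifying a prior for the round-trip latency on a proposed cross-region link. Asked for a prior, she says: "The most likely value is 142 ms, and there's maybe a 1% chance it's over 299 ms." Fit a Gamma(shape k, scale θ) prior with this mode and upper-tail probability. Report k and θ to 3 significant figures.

Gamma(k,θ) with k>1 has mode (k−1)θ, so θ = 142/(k−1).
Need P(X < 299) = 0.99 with θ tied to k this way. Start at k = 2, θ = 142: P(X<299) ≈ 0.622.
Too low — raise k to concentrate. Iterating converges to k ≈ 9.77.
Then θ = 142/(9.77−1) ≈ 16.2.

k ≈ 9.77, θ ≈ 16.2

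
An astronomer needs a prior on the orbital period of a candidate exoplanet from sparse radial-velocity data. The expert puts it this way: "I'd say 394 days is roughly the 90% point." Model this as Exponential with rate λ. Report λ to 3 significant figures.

λ ≈ 0.00584

P(T < 394.0) = 1 − e^(−λ·394.0) = 0.9, so λ = −ln(1−0.9)/394.0 = −ln(0.1)/394.0 = 0.00584.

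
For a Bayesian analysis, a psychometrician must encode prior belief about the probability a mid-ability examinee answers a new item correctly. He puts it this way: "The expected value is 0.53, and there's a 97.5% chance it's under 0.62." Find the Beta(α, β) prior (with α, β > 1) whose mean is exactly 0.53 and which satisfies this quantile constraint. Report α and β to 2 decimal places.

With mean 0.53 fixed, write α = 0.53s, β = 0.47s where s = α+β.
Need P(θ < 0.62) = 0.975 under Beta(0.53s, 0.47s). Normal approximation: (q−m)/√(m(1−m)/s) ≈ z_{0.975} = 1.96, so s ≈ 0.53·0.47·(1.96)²/(0.62−0.53)² = 118.1.
At s = 118.1: P(θ<0.62) ≈ 0.976. Adjusting to match 0.975 gives s ≈ 115.42.
So α = 0.53·115.42 ≈ 61.17, β = 0.47·115.42 ≈ 54.25.

α ≈ 61.17, β ≈ 54.25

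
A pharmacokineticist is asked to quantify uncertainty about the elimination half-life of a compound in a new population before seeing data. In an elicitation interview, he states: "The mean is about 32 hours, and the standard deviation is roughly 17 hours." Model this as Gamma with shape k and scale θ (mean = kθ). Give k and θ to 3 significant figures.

k ≈ 3.54, θ ≈ 9.03

For Gamma(k, scale θ): mean = kθ, variance = kθ², so CV = 1/√k.
CV = SD/mean = 17/32 = 0.5312, hence k = 1/CV² = 3.54.
Then θ = mean/k = 32/3.54 = 9.03.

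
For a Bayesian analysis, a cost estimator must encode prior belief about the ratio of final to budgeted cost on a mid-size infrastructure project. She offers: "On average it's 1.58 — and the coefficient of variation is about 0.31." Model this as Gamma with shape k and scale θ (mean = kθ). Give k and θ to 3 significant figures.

For Gamma(k, scale θ): mean = kθ, variance = kθ², so CV = 1/√k.
CV = 0.31, hence k = 1/CV² = 10.4.
Then θ = mean/k = 1.58/10.4 = 0.152.

k ≈ 10.4, θ ≈ 0.152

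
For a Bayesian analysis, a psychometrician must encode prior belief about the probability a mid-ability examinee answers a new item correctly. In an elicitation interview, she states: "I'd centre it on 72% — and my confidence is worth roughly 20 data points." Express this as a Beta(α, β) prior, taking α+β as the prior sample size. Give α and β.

α = 14.4, β = 5.6

Under the effective-sample-size interpretation, Beta(α, β) has prior mean α/(α+β) and prior sample size α+β.
So α+β = 20 and α/(α+β) = 0.72, giving α = 0.72·20 = 14.4 and β = 20 − 14.4 = 5.6.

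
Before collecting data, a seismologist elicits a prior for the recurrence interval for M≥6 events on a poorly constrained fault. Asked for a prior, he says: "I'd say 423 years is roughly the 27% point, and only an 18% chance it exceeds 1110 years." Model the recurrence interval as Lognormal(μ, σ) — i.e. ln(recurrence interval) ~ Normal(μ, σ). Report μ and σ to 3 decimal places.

μ ≈ 6.434, σ ≈ 0.631

If T ~ Lognormal(μ,σ) then ln T ~ Normal(μ,σ), so the p-quantile of ln T is μ + z_p·σ.
ln(423) = 6.047 and ln(1110) = 7.012; z_{0.27} = -0.6128, z_{0.82} = 0.9154.
σ = (7.012 − 6.047)/(0.9154 − (-0.6128)) = 0.631.
μ = 6.047 − (-0.6128)·0.631 = 6.434.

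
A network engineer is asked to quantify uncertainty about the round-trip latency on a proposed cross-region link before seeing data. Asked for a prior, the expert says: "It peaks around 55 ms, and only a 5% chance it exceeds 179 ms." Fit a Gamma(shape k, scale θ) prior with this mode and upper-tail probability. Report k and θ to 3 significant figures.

Gamma(k,θ) with k>1 has mode (k−1)θ, so θ = 55/(k−1).
Need P(X < 179) = 0.95 with θ tied to k this way. Start at k = 2, θ = 55: P(X<179) ≈ 0.836.
Too low — raise k to concentrate. Iterating converges to k ≈ 2.88.
Then θ = 55/(2.88−1) ≈ 29.3.

k ≈ 2.88, θ ≈ 29.3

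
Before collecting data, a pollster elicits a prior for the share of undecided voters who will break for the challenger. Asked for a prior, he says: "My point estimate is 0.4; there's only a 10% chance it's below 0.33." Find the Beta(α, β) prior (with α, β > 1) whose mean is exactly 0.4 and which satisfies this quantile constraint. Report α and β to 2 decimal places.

With mean 0.4 fixed, write α = 0.4s, β = 0.6s where s = α+β.
Need P(θ < 0.33) = 0.1 under Beta(0.4s, 0.6s). Normal approximation: (q−m)/√(m(1−m)/s) ≈ z_{0.1} = -1.28, so s ≈ 0.4·0.6·(-1.28)²/(0.33−0.4)² = 80.4.
At s = 80.4: P(θ<0.33) ≈ 0.098. Adjusting to match 0.1 gives s ≈ 78.81.
So α = 0.4·78.81 ≈ 31.52, β = 0.6·78.81 ≈ 47.29.

α ≈ 31.52, β ≈ 47.29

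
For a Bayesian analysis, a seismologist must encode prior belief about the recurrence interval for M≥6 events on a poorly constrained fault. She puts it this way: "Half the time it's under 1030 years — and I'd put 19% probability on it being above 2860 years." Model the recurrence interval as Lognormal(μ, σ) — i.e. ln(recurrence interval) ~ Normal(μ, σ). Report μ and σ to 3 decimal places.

If T ~ Lognormal(μ,σ) then ln T ~ Normal(μ,σ), so the p-quantile of ln T is μ + z_p·σ.
ln(1030) = 6.937 and ln(2860) = 7.959; z_{0.5} = 0, z_{0.81} = 0.8779.
σ = (7.959 − 6.937)/(0.8779 − (0)) = 1.163.
μ = 6.937 − (0)·1.163 = 6.937.

μ ≈ 6.937, σ ≈ 1.163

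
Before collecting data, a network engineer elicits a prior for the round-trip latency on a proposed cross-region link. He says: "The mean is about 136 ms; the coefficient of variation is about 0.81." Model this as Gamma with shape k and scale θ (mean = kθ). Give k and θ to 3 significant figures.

For Gamma(k, scale θ): mean = kθ, variance = kθ², so CV = 1/√k.
CV = 0.81, hence k = 1/CV² = 1.52.
Then θ = mean/k = 136/1.52 = 89.2.

k ≈ 1.52, θ ≈ 89.2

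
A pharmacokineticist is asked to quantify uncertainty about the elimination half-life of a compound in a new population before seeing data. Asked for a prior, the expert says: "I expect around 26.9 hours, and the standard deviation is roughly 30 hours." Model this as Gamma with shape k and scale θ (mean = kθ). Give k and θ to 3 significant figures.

k ≈ 0.804, θ ≈ 33.5

For Gamma(k, scale θ): mean = kθ, variance = kθ², so CV = 1/√k.
CV = SD/mean = 30/26.9 = 1.115, hence k = 1/CV² = 0.804.
Then θ = mean/k = 26.9/0.804 = 33.5.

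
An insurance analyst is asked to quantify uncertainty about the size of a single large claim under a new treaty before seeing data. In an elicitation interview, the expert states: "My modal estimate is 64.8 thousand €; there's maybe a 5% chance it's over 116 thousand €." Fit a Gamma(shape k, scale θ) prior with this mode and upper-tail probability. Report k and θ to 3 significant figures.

k ≈ 9.22, θ ≈ 7.88

Gamma(k,θ) with k>1 has mode (k−1)θ, so θ = 64.8/(k−1).
Need P(X < 116) = 0.95 with θ tied to k this way. Start at k = 2, θ = 64.8: P(X<116) ≈ 0.534.
Too low — raise k to concentrate. Iterating converges to k ≈ 9.22.
Then θ = 64.8/(9.22−1) ≈ 7.88.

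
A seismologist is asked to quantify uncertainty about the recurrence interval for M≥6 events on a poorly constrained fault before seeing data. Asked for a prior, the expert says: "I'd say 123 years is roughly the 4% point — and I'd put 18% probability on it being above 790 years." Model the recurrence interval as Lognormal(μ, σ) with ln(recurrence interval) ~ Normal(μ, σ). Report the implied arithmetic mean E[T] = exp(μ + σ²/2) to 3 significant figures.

E[T] ≈ 532 years

If T ~ Lognormal(μ,σ) then ln T ~ Normal(μ,σ), so the p-quantile of ln T is μ + z_p·σ.
ln(123) = 4.812 and ln(790) = 6.672; z_{0.04} = -1.751, z_{0.82} = 0.9154.
σ = (6.672 − 4.812)/(0.9154 − (-1.751)) = 0.698.
μ = 4.812 − (-1.751)·0.698 = 6.033.
E[T] = exp(μ + σ²/2) = exp(6.033 + 0.2433) = 532 years.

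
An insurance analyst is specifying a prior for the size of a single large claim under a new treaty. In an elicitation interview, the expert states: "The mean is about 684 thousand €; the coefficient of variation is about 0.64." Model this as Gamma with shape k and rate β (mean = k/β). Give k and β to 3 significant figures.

For Gamma(k, rate β): mean = k/β, variance = k/β², so CV = 1/√k.
CV = 0.64, hence k = 1/CV² = 2.44.
Then β = k/mean = 2.44/684 = 0.00357.

k ≈ 2.44, β ≈ 0.00357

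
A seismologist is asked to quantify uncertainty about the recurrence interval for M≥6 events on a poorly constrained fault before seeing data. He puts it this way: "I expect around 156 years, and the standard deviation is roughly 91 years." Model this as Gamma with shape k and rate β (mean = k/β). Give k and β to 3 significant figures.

For Gamma(k, rate β): mean = k/β, variance = k/β², so CV = 1/√k.
CV = SD/mean = 91/156 = 0.5833, hence k = 1/CV² = 2.94.
Then β = k/mean = 2.94/156 = 0.0188.

k ≈ 2.94, β ≈ 0.0188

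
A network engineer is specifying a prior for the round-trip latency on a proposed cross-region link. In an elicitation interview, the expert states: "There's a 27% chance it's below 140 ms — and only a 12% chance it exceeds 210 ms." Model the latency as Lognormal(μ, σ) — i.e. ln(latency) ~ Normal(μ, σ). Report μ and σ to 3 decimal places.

If T ~ Lognormal(μ,σ) then ln T ~ Normal(μ,σ), so the p-quantile of ln T is μ + z_p·σ.
ln(140) = 4.942 and ln(210) = 5.347; z_{0.27} = -0.6128, z_{0.88} = 1.175.
σ = (5.347 − 4.942)/(1.175 − (-0.6128)) = 0.227.
μ = 4.942 − (-0.6128)·0.227 = 5.081.

μ ≈ 5.081, σ ≈ 0.227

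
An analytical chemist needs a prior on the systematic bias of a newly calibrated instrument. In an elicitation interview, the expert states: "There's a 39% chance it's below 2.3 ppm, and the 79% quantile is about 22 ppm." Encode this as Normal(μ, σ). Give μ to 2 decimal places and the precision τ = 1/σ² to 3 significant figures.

μ = 7.37, τ = 0.00304

The p-quantile of Normal(μ,σ) is μ + z_p·σ, with z_{0.39} = -0.2793 and z_{0.79} = 0.8064.
Eliminate σ: μ = (z₂·x₁ − z₁·x₂)/(z₂ − z₁) = (0.8064·2.3 − (-0.2793)·22)/1.086 = 7.37.
Then σ = (x₂ − x₁)/(z₂ − z₁) = (22 − 2.3)/1.086 = 18.14.
Precision τ = 1/σ² = 1/18.14² = 0.00304.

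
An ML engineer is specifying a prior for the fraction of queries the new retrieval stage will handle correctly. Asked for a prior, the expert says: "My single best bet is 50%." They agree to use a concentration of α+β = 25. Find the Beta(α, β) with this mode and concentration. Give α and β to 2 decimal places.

For α,β > 1 the Beta mode is (α−1)/(α+β−2). With α+β = 25, the mode is (α−1)/23.
Set (α−1)/23 = 0.5 → α = 1 + 0.5·23 = 12.50.
β = 25 − α = 12.50.

α = 12.50, β = 12.50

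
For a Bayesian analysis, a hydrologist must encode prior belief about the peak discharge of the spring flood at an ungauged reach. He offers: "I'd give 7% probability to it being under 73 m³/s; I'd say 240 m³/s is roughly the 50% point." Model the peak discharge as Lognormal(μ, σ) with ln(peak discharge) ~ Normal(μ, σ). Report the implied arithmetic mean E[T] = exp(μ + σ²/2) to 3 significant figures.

If T ~ Lognormal(μ,σ) then ln T ~ Normal(μ,σ), so the p-quantile of ln T is μ + z_p·σ.
ln(73) = 4.29 and ln(240) = 5.481; z_{0.07} = -1.476, z_{0.5} = 0.
σ = (5.481 − 4.29)/(0 − (-1.476)) = 0.806.
μ = 4.29 − (-1.476)·0.806 = 5.481.
E[T] = exp(μ + σ²/2) = exp(5.481 + 0.3252) = 332 m³/s.

E[T] ≈ 332 m³/s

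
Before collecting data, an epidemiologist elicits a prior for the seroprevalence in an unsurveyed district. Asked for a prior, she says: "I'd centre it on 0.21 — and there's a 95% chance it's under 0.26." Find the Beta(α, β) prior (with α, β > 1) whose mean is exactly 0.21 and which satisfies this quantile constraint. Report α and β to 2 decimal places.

With mean 0.21 fixed, write α = 0.21s, β = 0.79s where s = α+β.
Need P(θ < 0.26) = 0.95 under Beta(0.21s, 0.79s). Normal approximation: (q−m)/√(m(1−m)/s) ≈ z_{0.95} = 1.64, so s ≈ 0.21·0.79·(1.64)²/(0.26−0.21)² = 179.5.
At s = 179.5: P(θ<0.26) ≈ 0.945. Adjusting to match 0.95 gives s ≈ 191.28.
So α = 0.21·191.28 ≈ 40.17, β = 0.79·191.28 ≈ 151.11.

α ≈ 40.17, β ≈ 151.11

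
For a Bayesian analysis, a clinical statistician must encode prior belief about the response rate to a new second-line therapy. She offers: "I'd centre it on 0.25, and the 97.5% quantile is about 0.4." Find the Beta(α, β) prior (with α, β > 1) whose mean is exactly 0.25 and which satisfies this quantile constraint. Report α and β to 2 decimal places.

With mean 0.25 fixed, write α = 0.25s, β = 0.75s where s = α+β.
Need P(θ < 0.4) = 0.975 under Beta(0.25s, 0.75s). Normal approximation: (q−m)/√(m(1−m)/s) ≈ z_{0.975} = 1.96, so s ≈ 0.25·0.75·(1.96)²/(0.4−0.25)² = 32.0.
At s = 32.0: P(θ<0.4) ≈ 0.967. Adjusting to match 0.975 gives s ≈ 36.63.
So α = 0.25·36.63 ≈ 9.16, β = 0.75·36.63 ≈ 27.47.

α ≈ 9.16, β ≈ 27.47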